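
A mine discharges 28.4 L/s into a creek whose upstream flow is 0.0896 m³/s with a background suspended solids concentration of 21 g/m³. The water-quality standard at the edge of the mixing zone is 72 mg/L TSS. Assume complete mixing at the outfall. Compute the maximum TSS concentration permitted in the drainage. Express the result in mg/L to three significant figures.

28.4 L/s = 0.0284 m³/s.
Mass balance: 72·0.118 = 0.0284·Cₑ + 0.0896·21.
Cₑ = (8.496 − 1.882) / 0.0284 = 232.9 mg/L.

233 mg/L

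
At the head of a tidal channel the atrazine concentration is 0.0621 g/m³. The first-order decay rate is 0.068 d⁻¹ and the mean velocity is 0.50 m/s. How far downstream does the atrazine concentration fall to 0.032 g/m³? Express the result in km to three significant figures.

From C = C₀·e^(−kt), t = ln(C₀/C)/k = ln(0.0621/0.032)/0.068 = 0.663/0.068 = 9.75 d.
Distance = v·t = 0.50 m/s × 8.424e+05 s = 4.212e+05 m = 421.2 km.

421 km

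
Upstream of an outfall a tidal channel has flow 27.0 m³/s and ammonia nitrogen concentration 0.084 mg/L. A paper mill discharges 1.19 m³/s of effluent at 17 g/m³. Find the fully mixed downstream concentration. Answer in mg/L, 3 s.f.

0.798 mg/L

Flow-weighted mixing gives C = (1.19·17 + 27·0.084) / (1.19 + 27) = 22.5/28.19 = 0.7981 mg/L.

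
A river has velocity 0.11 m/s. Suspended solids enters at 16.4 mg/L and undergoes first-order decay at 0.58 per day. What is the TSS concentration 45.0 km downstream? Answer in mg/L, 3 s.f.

Travel time t = 45.0 km / 0.11 m/s = 4.5e+04/0.11 = 4.091e+05 s = 4.735 d.
First-order decay: C = 16.4·exp(−0.58·4.735) = 16.4·0.06417 = 1.052 mg/L.

1.05 mg/L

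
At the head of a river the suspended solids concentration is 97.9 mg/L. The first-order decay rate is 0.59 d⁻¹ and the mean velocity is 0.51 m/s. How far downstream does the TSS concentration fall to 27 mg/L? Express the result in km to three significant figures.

From C = C₀·e^(−kt), t = ln(C₀/C)/k = ln(97.9/27)/0.59 = 1.288/0.59 = 2.183 d.
Distance = v·t = 0.51 m/s × 1.886e+05 s = 9.62e+04 m = 96.2 km.

96.2 km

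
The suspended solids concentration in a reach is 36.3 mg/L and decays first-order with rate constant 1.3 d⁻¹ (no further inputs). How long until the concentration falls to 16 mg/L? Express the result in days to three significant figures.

t = ln(C₀/C)/k = ln(36.3/16)/1.3 = 0.8192/1.3 = 0.6302 d.

0.630 d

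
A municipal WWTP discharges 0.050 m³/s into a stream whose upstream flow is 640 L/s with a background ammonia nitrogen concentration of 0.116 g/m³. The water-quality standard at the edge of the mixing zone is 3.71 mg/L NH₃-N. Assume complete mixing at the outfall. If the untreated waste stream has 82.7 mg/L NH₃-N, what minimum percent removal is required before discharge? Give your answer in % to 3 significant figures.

640 L/s = 0.64 m³/s.
Mass balance: 3.71·0.69 = 0.05·Cₑ + 0.64·0.116.
Cₑ = (2.56 − 0.07424) / 0.05 = 49.71 mg/L.
Required removal = 1 − 49.71/82.7 = 39.89 %.

39.9 %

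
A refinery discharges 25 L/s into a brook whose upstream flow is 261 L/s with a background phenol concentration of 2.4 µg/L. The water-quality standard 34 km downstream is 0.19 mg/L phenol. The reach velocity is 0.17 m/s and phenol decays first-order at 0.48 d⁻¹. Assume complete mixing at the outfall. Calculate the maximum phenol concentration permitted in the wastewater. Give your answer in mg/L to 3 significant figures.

25 L/s = 0.025 m³/s.
261 L/s = 0.261 m³/s.
2.4 µg/L = 0.0024 mg/L.
Travel time to the compliance point: t = 3.4e+04/0.17 = 2e+05 s = 2.315 d; decay factor exp(−0.48·2.315) = 0.3292.
So the concentration just after mixing may be at most 0.19/0.3292 = 0.5772 mg/L.
Mass balance: 0.5772·0.286 = 0.025·Cₑ + 0.261·0.0024.
Cₑ = (0.1651 − 0.0006264) / 0.025 = 6.578 mg/L.

6.58 mg/L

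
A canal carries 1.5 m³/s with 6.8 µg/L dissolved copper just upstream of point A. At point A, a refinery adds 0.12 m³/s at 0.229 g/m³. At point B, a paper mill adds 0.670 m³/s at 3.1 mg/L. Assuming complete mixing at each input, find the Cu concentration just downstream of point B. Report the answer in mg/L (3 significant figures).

0.923 mg/L

6.8 µg/L = 0.0068 mg/L.
After input A: C = (1.5·0.0068 + 0.12·0.229) / 1.62 = 0.02326 mg/L.
After input B: C = (1.62·0.02326 + 0.67·3.1) / 2.29 = 0.9234 mg/L.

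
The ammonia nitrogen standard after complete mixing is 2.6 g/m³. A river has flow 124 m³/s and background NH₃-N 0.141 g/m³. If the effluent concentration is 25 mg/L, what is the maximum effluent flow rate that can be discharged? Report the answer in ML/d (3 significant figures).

1180 ML/d

Mass balance at complete mixing: C_std·(Q_w + Q_r) = Q_w·C_e + Q_r·C_b.
Rearranging, Q_w = Q_r·(C_std − C_b)/(C_e − C_std) = 124·(2.6 − 0.141) / (25 − 2.6) = 13.61 m³/s.
= 1176 ML/d.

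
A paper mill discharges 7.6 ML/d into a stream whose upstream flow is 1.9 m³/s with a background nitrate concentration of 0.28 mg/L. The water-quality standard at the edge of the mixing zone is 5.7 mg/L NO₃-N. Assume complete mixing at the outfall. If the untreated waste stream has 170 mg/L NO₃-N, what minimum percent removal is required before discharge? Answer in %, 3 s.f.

7.6 ML/d = 0.08796 m³/s.
Mass balance: 5.7·1.988 = 0.08796·Cₑ + 1.9·0.28.
Cₑ = (11.33 − 0.532) / 0.08796 = 122.8 mg/L.
Required removal = 1 − 122.8/170 = 27.78 %.

27.8 %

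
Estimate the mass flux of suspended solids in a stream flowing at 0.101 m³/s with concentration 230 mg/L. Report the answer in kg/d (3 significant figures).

Mass flux = Q·C = 0.101 m³/s × 230 g/m³ = 23.23 g/s.
= 23.23 g/s × 86.4 = 2007 kg/d.

2010 kg/d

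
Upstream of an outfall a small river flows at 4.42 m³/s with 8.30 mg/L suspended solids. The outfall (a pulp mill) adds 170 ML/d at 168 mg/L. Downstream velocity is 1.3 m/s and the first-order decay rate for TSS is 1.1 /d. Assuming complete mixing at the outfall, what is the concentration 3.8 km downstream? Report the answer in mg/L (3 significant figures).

170 ML/d = 1.968 m³/s.
After complete mixing, C₀ = (1.968·168 + 4.42·8.3) / 6.388 = 57.49 mg/L.
Travel time t = 3800 m / 1.3 m/s = 2923 s = 0.03383 d.
C = 57.49·exp(−1.1·0.03383) = 57.49·0.9635 = 55.39 mg/L.

55.4 mg/L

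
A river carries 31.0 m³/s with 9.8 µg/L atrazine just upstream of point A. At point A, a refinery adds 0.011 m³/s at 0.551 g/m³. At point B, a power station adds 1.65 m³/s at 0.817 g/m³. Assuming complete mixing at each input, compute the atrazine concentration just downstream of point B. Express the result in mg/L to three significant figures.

0.0508 mg/L

9.8 µg/L = 0.0098 mg/L.
After input A: C = (31·0.0098 + 0.011·0.551) / 31.01 = 0.009992 mg/L.
After input B: C = (31.01·0.009992 + 1.65·0.817) / 32.66 = 0.05076 mg/L.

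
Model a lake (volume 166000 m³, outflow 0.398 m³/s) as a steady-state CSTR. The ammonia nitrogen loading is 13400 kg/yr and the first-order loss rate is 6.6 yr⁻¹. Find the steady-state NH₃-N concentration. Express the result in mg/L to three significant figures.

Outflow Q = 0.398 m³/s × 3.156e+07 s/yr = 1.256e+07 m³/yr.
Steady-state CSTR mass balance: W = Q·C + k·V·C, so C = W/(Q + kV).
Q + kV = 1.256e+07 + 6.6·166000 = 1.366e+07 m³/yr.
C = 13400/1.366e+07 = 0.0009813 kg/m³ = 0.9813 mg/L.

0.981 mg/L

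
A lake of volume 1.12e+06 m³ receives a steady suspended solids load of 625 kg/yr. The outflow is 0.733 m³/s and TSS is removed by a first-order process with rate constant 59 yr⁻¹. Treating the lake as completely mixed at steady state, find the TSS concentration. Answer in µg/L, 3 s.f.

Outflow Q = 0.733 m³/s × 3.156e+07 s/yr = 2.313e+07 m³/yr.
Steady-state CSTR mass balance: W = Q·C + k·V·C, so C = W/(Q + kV).
Q + kV = 2.313e+07 + 59·1.12e+06 = 8.921e+07 m³/yr.
C = 625/8.921e+07 = 7.006e-06 kg/m³ = 0.007006 mg/L = 7.006 µg/L.

7.01 µg/L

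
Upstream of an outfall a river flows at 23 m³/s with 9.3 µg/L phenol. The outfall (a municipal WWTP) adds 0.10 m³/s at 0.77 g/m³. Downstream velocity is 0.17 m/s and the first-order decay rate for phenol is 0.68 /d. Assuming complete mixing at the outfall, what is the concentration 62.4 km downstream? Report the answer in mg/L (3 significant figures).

9.3 µg/L = 0.0093 mg/L.
After complete mixing, C₀ = (0.1·0.77 + 23·0.0093) / 23.1 = 0.01259 mg/L.
Travel time t = 6.24e+04 m / 0.17 m/s = 3.671e+05 s = 4.248 d.
C = 0.01259·exp(−0.68·4.248) = 0.01259·0.05564 = 0.0007007 mg/L.

0.000701 mg/L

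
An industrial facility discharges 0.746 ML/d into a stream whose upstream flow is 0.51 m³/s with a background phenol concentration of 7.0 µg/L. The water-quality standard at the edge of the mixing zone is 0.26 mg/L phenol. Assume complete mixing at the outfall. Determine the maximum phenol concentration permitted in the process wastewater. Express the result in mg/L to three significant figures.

0.746 ML/d = 0.008634 m³/s.
7.0 µg/L = 0.007 mg/L.
Mass balance: 0.26·0.5186 = 0.008634·Cₑ + 0.51·0.007.
Cₑ = (0.1348 − 0.00357) / 0.008634 = 15.2 mg/L.

15.2 mg/L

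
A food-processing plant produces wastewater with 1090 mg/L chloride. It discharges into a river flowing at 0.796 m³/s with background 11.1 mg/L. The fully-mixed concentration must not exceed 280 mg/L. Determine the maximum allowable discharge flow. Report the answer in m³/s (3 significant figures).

Mass balance at complete mixing: C_std·(Q_w + Q_r) = Q_w·C_e + Q_r·C_b.
Rearranging, Q_w = Q_r·(C_std − C_b)/(C_e − C_std) = 0.796·(280 − 11.1) / (1090 − 280) = 0.2643 m³/s.

0.264 m³/s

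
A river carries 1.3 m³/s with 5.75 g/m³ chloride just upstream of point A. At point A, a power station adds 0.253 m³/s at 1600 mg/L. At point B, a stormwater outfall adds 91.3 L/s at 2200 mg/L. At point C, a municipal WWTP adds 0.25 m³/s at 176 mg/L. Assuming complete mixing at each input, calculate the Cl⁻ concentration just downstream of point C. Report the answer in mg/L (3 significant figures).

347 mg/L

After input A: C = (1.3·5.75 + 0.253·1600) / 1.553 = 265.5 mg/L.
91.3 L/s = 0.0913 m³/s.
After input B: C = (1.553·265.5 + 0.0913·2200) / 1.644 = 372.9 mg/L.
After input C: C = (1.644·372.9 + 0.25·176) / 1.894 = 346.9 mg/L.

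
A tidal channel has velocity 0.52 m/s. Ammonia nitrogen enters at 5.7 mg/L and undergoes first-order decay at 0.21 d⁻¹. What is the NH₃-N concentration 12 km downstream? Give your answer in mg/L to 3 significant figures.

Travel time t = 12 km / 0.52 m/s = 1.2e+04/0.52 = 2.308e+04 s = 0.2671 d.
First-order decay: C = 5.7·exp(−0.21·0.2671) = 5.7·0.9455 = 5.389 mg/L.

5.39 mg/L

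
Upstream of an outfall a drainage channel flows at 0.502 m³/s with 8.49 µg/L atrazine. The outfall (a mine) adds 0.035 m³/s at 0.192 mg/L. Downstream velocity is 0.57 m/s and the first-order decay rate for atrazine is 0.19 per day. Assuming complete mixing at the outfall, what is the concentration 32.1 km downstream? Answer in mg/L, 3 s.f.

0.0181 mg/L

8.49 µg/L = 0.00849 mg/L.
After complete mixing, C₀ = (0.035·0.192 + 0.502·0.00849) / 0.537 = 0.02045 mg/L.
Travel time t = 3.21e+04 m / 0.57 m/s = 5.632e+04 s = 0.6518 d.
C = 0.02045·exp(−0.19·0.6518) = 0.02045·0.8835 = 0.01807 mg/L.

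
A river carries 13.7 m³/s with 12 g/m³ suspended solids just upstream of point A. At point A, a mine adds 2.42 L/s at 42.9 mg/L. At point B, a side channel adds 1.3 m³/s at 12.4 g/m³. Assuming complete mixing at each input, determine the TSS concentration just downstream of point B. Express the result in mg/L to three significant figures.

2.42 L/s = 0.00242 m³/s.
After input A: C = (13.7·12 + 0.00242·42.9) / 13.7 = 12.01 mg/L.
After input B: C = (13.7·12.01 + 1.3·12.4) / 15 = 12.04 mg/L.

12.0 mg/L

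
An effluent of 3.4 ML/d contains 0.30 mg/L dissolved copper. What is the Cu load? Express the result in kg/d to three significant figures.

1.02 kg/d

3.4 ML/d = 0.03935 m³/s.
Mass flux = Q·C = 0.03935 m³/s × 0.3 g/m³ = 0.01181 g/s.
= 0.01181 g/s × 86.4 = 1.02 kg/d.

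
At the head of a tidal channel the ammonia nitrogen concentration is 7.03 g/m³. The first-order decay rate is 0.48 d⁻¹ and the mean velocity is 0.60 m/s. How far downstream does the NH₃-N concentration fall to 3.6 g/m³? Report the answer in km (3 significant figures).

72.3 km

From C = C₀·e^(−kt), t = ln(C₀/C)/k = ln(7.03/3.6)/0.48 = 0.6693/0.48 = 1.394 d.
Distance = v·t = 0.60 m/s × 1.205e+05 s = 7.228e+04 m = 72.28 km.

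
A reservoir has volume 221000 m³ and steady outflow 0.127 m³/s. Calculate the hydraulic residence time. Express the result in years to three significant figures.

0.0551 yr

Q = 0.127 m³/s × 3.156e+07 s/yr = 4.008e+06 m³/yr.
Hydraulic residence time τ = V/Q = 221000/4.008e+06 = 0.05514 yr.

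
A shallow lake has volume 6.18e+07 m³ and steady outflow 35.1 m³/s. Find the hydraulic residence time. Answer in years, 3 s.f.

Q = 35.1 m³/s × 3.156e+07 s/yr = 1.108e+09 m³/yr.
Hydraulic residence time τ = V/Q = 6.18e+07/1.108e+09 = 0.05579 yr.

0.0558 yr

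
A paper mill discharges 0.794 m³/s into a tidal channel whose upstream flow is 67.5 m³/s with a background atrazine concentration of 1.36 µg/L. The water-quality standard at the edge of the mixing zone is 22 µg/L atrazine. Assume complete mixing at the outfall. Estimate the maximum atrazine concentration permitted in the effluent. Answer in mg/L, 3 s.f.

1.78 mg/L

1.36 µg/L = 0.00136 mg/L.
22 µg/L = 0.022 mg/L.
Mass balance: 0.022·68.29 = 0.794·Cₑ + 67.5·0.00136.
Cₑ = (1.502 − 0.0918) / 0.794 = 1.777 mg/L.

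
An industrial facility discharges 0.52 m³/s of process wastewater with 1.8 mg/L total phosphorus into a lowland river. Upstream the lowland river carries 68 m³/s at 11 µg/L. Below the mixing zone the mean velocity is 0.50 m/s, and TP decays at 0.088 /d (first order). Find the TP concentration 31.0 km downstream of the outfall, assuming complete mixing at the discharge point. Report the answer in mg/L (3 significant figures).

11 µg/L = 0.011 mg/L.
After complete mixing, C₀ = (0.52·1.8 + 68·0.011) / 68.52 = 0.02458 mg/L.
Travel time t = 3.1e+04 m / 0.50 m/s = 6.2e+04 s = 0.7176 d.
C = 0.02458·exp(−0.088·0.7176) = 0.02458·0.9388 = 0.02307 mg/L.

0.0231 mg/L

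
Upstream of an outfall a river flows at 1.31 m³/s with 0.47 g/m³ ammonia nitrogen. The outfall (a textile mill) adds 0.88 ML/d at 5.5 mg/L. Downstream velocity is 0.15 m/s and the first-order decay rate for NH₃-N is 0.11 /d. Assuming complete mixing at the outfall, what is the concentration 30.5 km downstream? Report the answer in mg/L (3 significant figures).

0.88 ML/d = 0.01019 m³/s.
After complete mixing, C₀ = (0.01019·5.5 + 1.31·0.47) / 1.32 = 0.5088 mg/L.
Travel time t = 3.05e+04 m / 0.15 m/s = 2.033e+05 s = 2.353 d.
C = 0.5088·exp(−0.11·2.353) = 0.5088·0.7719 = 0.3928 mg/L.

0.393 mg/L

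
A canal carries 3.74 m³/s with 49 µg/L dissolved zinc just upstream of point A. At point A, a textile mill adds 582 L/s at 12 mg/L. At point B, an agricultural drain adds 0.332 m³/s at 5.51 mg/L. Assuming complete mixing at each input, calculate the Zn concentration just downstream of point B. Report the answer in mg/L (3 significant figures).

49 µg/L = 0.049 mg/L.
582 L/s = 0.582 m³/s.
After input A: C = (3.74·0.049 + 0.582·12) / 4.322 = 1.658 mg/L.
After input B: C = (4.322·1.658 + 0.332·5.51) / 4.654 = 1.933 mg/L.

1.93 mg/L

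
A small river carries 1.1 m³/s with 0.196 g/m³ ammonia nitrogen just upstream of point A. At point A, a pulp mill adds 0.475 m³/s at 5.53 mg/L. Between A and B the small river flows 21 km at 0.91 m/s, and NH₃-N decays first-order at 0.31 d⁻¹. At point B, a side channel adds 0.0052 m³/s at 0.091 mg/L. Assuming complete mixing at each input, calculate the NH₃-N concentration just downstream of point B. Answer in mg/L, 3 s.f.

1.66 mg/L

After input A: C = (1.1·0.196 + 0.475·5.53) / 1.575 = 1.805 mg/L.
Over the 21 km reach to input B (t = 2.308e+04 s = 0.2671 d), decay gives C = 1.805·exp(−0.31·0.2671) = 1.661 mg/L.
After input B: C = (1.575·1.661 + 0.0052·0.091) / 1.58 = 1.656 mg/L.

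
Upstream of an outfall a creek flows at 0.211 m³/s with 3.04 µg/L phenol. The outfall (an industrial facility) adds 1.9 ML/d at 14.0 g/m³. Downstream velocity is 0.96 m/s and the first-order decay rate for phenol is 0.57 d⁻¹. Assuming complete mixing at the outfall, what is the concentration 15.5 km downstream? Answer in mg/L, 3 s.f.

1.19 mg/L

1.9 ML/d = 0.02199 m³/s.
3.04 µg/L = 0.00304 mg/L.
After complete mixing, C₀ = (0.02199·14 + 0.211·0.00304) / 0.233 = 1.324 mg/L.
Travel time t = 1.55e+04 m / 0.96 m/s = 1.615e+04 s = 0.1869 d.
C = 1.324·exp(−0.57·0.1869) = 1.324·0.899 = 1.19 mg/L.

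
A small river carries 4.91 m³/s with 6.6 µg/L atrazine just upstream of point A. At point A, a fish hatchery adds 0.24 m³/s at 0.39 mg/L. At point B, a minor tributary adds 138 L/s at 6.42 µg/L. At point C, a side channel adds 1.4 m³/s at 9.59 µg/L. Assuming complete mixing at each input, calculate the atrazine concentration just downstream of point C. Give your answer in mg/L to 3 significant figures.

6.6 µg/L = 0.0066 mg/L.
After input A: C = (4.91·0.0066 + 0.24·0.39) / 5.15 = 0.02447 mg/L.
138 L/s = 0.138 m³/s.
6.42 µg/L = 0.00642 mg/L.
After input B: C = (5.15·0.02447 + 0.138·0.00642) / 5.288 = 0.024 mg/L.
9.59 µg/L = 0.00959 mg/L.
After input C: C = (5.288·0.024 + 1.4·0.00959) / 6.688 = 0.02098 mg/L.

0.0210 mg/L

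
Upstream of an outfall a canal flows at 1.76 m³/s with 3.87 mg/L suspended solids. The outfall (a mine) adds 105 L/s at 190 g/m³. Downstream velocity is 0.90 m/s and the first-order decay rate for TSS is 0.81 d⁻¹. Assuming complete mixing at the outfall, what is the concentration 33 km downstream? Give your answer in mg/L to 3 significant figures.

105 L/s = 0.105 m³/s.
After complete mixing, C₀ = (0.105·190 + 1.76·3.87) / 1.865 = 14.35 mg/L.
Travel time t = 3.3e+04 m / 0.90 m/s = 3.667e+04 s = 0.4244 d.
C = 14.35·exp(−0.81·0.4244) = 14.35·0.7091 = 10.18 mg/L.

10.2 mg/L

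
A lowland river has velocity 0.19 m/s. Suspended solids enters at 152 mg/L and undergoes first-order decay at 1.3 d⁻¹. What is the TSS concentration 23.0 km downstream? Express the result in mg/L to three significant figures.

24.6 mg/L

Travel time t = 23.0 km / 0.19 m/s = 2.3e+04/0.19 = 1.211e+05 s = 1.401 d.
First-order decay: C = 152·exp(−1.3·1.401) = 152·0.1618 = 24.59 mg/L.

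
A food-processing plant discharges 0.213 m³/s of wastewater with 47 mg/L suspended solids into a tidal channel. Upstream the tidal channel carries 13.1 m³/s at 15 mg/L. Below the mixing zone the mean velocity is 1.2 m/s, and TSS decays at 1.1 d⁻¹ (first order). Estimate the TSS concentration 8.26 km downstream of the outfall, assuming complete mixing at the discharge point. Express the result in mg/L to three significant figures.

After complete mixing, C₀ = (0.213·47 + 13.1·15) / 13.31 = 15.51 mg/L.
Travel time t = 8260 m / 1.2 m/s = 6883 s = 0.07967 d.
C = 15.51·exp(−1.1·0.07967) = 15.51·0.9161 = 14.21 mg/L.

14.2 mg/L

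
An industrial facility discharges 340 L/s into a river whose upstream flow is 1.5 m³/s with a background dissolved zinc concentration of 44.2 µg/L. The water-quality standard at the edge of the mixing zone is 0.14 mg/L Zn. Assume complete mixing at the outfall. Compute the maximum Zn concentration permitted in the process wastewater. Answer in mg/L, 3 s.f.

340 L/s = 0.34 m³/s.
44.2 µg/L = 0.0442 mg/L.
Mass balance: 0.14·1.84 = 0.34·Cₑ + 1.5·0.0442.
Cₑ = (0.2576 − 0.0663) / 0.34 = 0.5626 mg/L.

0.563 mg/L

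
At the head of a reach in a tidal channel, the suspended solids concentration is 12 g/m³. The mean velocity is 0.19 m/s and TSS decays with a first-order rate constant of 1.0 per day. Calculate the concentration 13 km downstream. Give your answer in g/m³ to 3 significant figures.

Travel time t = 13 km / 0.19 m/s = 1.3e+04/0.19 = 6.842e+04 s = 0.7919 d.
First-order decay: C = 12·exp(−1.0·0.7919) = 12·0.453 = 5.436 g/m³.

5.44 g/m³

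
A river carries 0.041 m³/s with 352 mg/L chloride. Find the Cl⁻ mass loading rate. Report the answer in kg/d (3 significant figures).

Mass flux = Q·C = 0.041 m³/s × 352 g/m³ = 14.43 g/s.
= 14.43 g/s × 86.4 = 1247 kg/d.

1250 kg/d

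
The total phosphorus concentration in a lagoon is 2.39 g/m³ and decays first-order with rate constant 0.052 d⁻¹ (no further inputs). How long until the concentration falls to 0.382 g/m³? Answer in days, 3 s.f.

35.3 d

t = ln(C₀/C)/k = ln(2.39/0.382)/0.052 = 1.834/0.052 = 35.26 d.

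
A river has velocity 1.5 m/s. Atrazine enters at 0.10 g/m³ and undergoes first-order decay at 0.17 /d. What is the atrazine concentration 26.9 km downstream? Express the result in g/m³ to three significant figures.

Travel time t = 26.9 km / 1.5 m/s = 2.69e+04/1.5 = 1.793e+04 s = 0.2076 d.
First-order decay: C = 0.10·exp(−0.17·0.2076) = 0.10·0.9653 = 0.09653 g/m³.

0.0965 g/m³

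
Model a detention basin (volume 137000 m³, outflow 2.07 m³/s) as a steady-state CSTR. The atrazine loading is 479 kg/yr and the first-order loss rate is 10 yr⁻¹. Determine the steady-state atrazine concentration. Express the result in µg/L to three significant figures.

7.18 µg/L

Outflow Q = 2.07 m³/s × 3.156e+07 s/yr = 6.532e+07 m³/yr.
Steady-state CSTR mass balance: W = Q·C + k·V·C, so C = W/(Q + kV).
Q + kV = 6.532e+07 + 10·137000 = 6.669e+07 m³/yr.
C = 479/6.669e+07 = 7.182e-06 kg/m³ = 0.007182 mg/L = 7.182 µg/L.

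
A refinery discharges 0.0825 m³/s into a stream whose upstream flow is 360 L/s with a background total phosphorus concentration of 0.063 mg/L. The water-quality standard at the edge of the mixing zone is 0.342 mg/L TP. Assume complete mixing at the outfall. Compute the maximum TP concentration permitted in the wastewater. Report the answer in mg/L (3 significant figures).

1.56 mg/L

360 L/s = 0.36 m³/s.
Mass balance: 0.342·0.4425 = 0.0825·Cₑ + 0.36·0.063.
Cₑ = (0.1513 − 0.02268) / 0.0825 = 1.559 mg/L.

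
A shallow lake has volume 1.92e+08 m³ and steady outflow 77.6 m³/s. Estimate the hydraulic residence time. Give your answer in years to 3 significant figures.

0.0784 yr

Q = 77.6 m³/s × 3.156e+07 s/yr = 2.449e+09 m³/yr.
Hydraulic residence time τ = V/Q = 1.92e+08/2.449e+09 = 0.0784 yr.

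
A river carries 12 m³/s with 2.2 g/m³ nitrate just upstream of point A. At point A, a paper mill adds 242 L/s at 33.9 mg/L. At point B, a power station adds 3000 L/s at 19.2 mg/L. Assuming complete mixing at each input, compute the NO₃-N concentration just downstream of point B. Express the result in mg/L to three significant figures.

242 L/s = 0.242 m³/s.
After input A: C = (12·2.2 + 0.242·33.9) / 12.24 = 2.827 mg/L.
3000 L/s = 3 m³/s.
After input B: C = (12.24·2.827 + 3·19.2) / 15.24 = 6.049 mg/L.

6.05 mg/L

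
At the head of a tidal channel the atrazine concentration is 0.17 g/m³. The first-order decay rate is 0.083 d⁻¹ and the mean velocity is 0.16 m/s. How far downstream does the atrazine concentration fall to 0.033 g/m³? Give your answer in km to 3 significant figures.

From C = C₀·e^(−kt), t = ln(C₀/C)/k = ln(0.17/0.033)/0.083 = 1.639/0.083 = 19.75 d.
Distance = v·t = 0.16 m/s × 1.706e+06 s = 2.73e+05 m = 273 km.

273 km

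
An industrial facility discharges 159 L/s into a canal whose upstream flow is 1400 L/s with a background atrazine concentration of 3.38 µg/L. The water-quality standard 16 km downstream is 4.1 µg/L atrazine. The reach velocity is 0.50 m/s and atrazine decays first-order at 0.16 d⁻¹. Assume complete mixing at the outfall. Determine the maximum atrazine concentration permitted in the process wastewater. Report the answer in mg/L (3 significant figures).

159 L/s = 0.159 m³/s.
1400 L/s = 1.4 m³/s.
3.38 µg/L = 0.00338 mg/L.
4.1 µg/L = 0.0041 mg/L.
Travel time to the compliance point: t = 1.6e+04/0.50 = 3.2e+04 s = 0.3704 d; decay factor exp(−0.16·0.3704) = 0.9425.
So the concentration just after mixing may be at most 0.0041/0.9425 = 0.00435 mg/L.
Mass balance: 0.00435·1.559 = 0.159·Cₑ + 1.4·0.00338.
Cₑ = (0.006782 − 0.004732) / 0.159 = 0.01289 mg/L.

0.0129 mg/L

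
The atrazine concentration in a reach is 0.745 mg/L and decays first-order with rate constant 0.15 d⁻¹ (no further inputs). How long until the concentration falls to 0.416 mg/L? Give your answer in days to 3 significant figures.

t = ln(C₀/C)/k = ln(0.745/0.416)/0.15 = 0.5827/0.15 = 3.885 d.

3.88 d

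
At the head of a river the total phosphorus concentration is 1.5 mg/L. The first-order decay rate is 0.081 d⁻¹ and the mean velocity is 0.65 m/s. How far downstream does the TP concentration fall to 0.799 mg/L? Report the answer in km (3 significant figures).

437 km

From C = C₀·e^(−kt), t = ln(C₀/C)/k = ln(1.5/0.799)/0.081 = 0.6299/0.081 = 7.776 d.
Distance = v·t = 0.65 m/s × 6.719e+05 s = 4.367e+05 m = 436.7 km.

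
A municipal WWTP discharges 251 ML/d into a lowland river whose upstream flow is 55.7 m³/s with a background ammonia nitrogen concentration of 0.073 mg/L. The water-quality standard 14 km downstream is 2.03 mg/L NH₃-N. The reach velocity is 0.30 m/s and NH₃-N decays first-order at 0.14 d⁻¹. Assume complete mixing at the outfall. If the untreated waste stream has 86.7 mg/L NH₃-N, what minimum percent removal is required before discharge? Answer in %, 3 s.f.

251 ML/d = 2.905 m³/s.
Travel time to the compliance point: t = 1.4e+04/0.30 = 4.667e+04 s = 0.5401 d; decay factor exp(−0.14·0.5401) = 0.9272.
So the concentration just after mixing may be at most 2.03/0.9272 = 2.189 mg/L.
Mass balance: 2.189·58.61 = 2.905·Cₑ + 55.7·0.073.
Cₑ = (128.3 − 4.066) / 2.905 = 42.77 mg/L.
Required removal = 1 − 42.77/86.7 = 50.67 %.

50.7 %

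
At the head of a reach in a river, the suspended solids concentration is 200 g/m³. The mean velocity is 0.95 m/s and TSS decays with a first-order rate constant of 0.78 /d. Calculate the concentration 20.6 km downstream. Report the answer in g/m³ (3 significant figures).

164 g/m³

Travel time t = 20.6 km / 0.95 m/s = 2.06e+04/0.95 = 2.168e+04 s = 0.251 d.
First-order decay: C = 200·exp(−0.78·0.251) = 200·0.8222 = 164.4 g/m³.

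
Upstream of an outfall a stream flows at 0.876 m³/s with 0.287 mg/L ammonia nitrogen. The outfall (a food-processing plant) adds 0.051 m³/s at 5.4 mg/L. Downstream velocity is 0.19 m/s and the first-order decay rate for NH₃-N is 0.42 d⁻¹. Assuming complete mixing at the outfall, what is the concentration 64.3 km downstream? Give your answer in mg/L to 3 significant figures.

0.110 mg/L

After complete mixing, C₀ = (0.051·5.4 + 0.876·0.287) / 0.927 = 0.5683 mg/L.
Travel time t = 6.43e+04 m / 0.19 m/s = 3.384e+05 s = 3.917 d.
C = 0.5683·exp(−0.42·3.917) = 0.5683·0.193 = 0.1097 mg/L.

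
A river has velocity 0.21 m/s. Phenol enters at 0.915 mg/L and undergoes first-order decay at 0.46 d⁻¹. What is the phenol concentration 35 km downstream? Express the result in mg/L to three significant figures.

Travel time t = 35 km / 0.21 m/s = 3.5e+04/0.21 = 1.667e+05 s = 1.929 d.
First-order decay: C = 0.915·exp(−0.46·1.929) = 0.915·0.4117 = 0.3767 mg/L.

0.377 mg/L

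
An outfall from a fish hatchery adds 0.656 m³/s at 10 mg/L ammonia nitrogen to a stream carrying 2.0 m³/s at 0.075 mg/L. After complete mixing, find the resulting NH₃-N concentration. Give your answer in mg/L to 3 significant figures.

By mass balance at complete mixing, C = (0.656·10 + 2·0.075) / (0.656 + 2) = 6.71/2.656 = 2.526 mg/L.

2.53 mg/L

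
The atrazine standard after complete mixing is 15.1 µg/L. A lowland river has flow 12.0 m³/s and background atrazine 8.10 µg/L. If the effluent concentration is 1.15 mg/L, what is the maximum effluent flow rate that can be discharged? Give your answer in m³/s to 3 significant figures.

8.10 µg/L = 0.0081 mg/L.
15.1 µg/L = 0.0151 mg/L.
Mass balance at complete mixing: C_std·(Q_w + Q_r) = Q_w·C_e + Q_r·C_b.
Rearranging, Q_w = Q_r·(C_std − C_b)/(C_e − C_std) = 12.0·(0.0151 − 0.0081) / (1.15 − 0.0151) = 0.07402 m³/s.

0.0740 m³/s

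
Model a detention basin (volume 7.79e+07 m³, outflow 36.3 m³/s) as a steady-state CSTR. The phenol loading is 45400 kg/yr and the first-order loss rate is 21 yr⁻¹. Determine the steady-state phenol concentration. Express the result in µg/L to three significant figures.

16.3 µg/L

Outflow Q = 36.3 m³/s × 3.156e+07 s/yr = 1.146e+09 m³/yr.
Steady-state CSTR mass balance: W = Q·C + k·V·C, so C = W/(Q + kV).
Q + kV = 1.146e+09 + 21·7.79e+07 = 2.781e+09 m³/yr.
C = 45400/2.781e+09 = 1.632e-05 kg/m³ = 0.01632 mg/L = 16.32 µg/L.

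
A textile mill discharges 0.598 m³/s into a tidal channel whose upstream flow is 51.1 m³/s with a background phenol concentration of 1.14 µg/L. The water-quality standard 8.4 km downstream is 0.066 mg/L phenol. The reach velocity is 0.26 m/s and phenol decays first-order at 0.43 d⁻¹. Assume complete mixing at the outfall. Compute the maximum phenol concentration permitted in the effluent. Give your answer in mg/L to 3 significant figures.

1.14 µg/L = 0.00114 mg/L.
Travel time to the compliance point: t = 8400/0.26 = 3.231e+04 s = 0.3739 d; decay factor exp(−0.43·0.3739) = 0.8515.
So the concentration just after mixing may be at most 0.066/0.8515 = 0.07751 mg/L.
Mass balance: 0.07751·51.7 = 0.598·Cₑ + 51.1·0.00114.
Cₑ = (4.007 − 0.05825) / 0.598 = 6.604 mg/L.

6.60 mg/L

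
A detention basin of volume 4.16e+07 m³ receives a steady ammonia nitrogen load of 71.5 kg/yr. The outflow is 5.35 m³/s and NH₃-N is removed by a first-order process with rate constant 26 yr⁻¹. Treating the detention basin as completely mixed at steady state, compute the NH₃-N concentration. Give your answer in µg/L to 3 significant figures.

Outflow Q = 5.35 m³/s × 3.156e+07 s/yr = 1.688e+08 m³/yr.
Steady-state CSTR mass balance: W = Q·C + k·V·C, so C = W/(Q + kV).
Q + kV = 1.688e+08 + 26·4.16e+07 = 1.25e+09 m³/yr.
C = 71.5/1.25e+09 = 5.718e-08 kg/m³ = 5.718e-05 mg/L = 0.05718 µg/L.

0.0572 µg/L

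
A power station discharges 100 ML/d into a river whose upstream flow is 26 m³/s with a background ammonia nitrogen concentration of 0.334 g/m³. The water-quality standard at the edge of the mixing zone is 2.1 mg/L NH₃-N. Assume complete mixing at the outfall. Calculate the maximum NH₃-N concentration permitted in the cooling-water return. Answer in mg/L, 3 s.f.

41.8 mg/L

100 ML/d = 1.157 m³/s.
Mass balance: 2.1·27.16 = 1.157·Cₑ + 26·0.334.
Cₑ = (57.03 − 8.684) / 1.157 = 41.77 mg/L.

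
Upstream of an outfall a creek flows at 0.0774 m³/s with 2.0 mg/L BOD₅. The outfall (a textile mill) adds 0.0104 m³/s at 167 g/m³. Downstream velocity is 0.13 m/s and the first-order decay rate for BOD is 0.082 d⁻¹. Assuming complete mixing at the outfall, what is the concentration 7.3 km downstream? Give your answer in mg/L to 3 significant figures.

20.4 mg/L

After complete mixing, C₀ = (0.0104·167 + 0.0774·2) / 0.0878 = 21.54 mg/L.
Travel time t = 7300 m / 0.13 m/s = 5.615e+04 s = 0.6499 d.
C = 21.54·exp(−0.082·0.6499) = 21.54·0.9481 = 20.43 mg/L.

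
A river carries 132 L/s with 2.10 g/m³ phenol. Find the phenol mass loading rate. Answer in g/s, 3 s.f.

132 L/s = 0.132 m³/s.
Mass flux = Q·C = 0.132 m³/s × 2.1 g/m³ = 0.2772 g/s.

0.277 g/s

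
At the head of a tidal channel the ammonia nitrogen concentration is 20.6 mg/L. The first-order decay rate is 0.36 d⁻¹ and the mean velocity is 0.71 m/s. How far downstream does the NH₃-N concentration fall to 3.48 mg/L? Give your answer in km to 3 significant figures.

303 km

From C = C₀·e^(−kt), t = ln(C₀/C)/k = ln(20.6/3.48)/0.36 = 1.778/0.36 = 4.94 d.
Distance = v·t = 0.71 m/s × 4.268e+05 s = 3.03e+05 m = 303 km.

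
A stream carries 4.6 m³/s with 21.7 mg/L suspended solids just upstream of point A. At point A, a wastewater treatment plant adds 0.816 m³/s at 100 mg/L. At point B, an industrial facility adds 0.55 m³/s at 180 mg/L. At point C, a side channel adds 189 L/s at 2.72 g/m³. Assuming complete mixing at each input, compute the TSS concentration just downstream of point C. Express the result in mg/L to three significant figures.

45.6 mg/L

After input A: C = (4.6·21.7 + 0.816·100) / 5.416 = 33.5 mg/L.
After input B: C = (5.416·33.5 + 0.55·180) / 5.966 = 47 mg/L.
189 L/s = 0.189 m³/s.
After input C: C = (5.966·47 + 0.189·2.72) / 6.155 = 45.64 mg/L.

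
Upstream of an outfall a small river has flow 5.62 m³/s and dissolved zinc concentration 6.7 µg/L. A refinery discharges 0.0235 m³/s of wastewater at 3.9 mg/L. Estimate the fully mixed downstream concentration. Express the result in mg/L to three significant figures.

6.7 µg/L = 0.0067 mg/L.
Flow-weighted mixing gives C = (0.0235·3.9 + 5.62·0.0067) / (0.0235 + 5.62) = 0.1293/5.644 = 0.02291 mg/L.

0.0229 mg/L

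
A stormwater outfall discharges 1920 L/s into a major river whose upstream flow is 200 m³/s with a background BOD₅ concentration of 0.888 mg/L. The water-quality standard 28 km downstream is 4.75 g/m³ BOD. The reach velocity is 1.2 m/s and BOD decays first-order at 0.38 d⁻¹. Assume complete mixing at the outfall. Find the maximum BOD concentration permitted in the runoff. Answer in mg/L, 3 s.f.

1920 L/s = 1.92 m³/s.
Travel time to the compliance point: t = 2.8e+04/1.2 = 2.333e+04 s = 0.2701 d; decay factor exp(−0.38·0.2701) = 0.9025.
So the concentration just after mixing may be at most 4.75/0.9025 = 5.263 mg/L.
Mass balance: 5.263·201.9 = 1.92·Cₑ + 200·0.888.
Cₑ = (1063 − 177.6) / 1.92 = 461 mg/L.

461 mg/L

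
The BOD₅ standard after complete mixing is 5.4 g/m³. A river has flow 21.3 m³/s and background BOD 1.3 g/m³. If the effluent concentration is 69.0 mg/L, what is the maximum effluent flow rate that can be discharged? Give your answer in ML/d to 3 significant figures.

Mass balance at complete mixing: C_std·(Q_w + Q_r) = Q_w·C_e + Q_r·C_b.
Rearranging, Q_w = Q_r·(C_std − C_b)/(C_e − C_std) = 21.3·(5.4 − 1.3) / (69 − 5.4) = 1.373 m³/s.
= 118.6 ML/d.

119 ML/d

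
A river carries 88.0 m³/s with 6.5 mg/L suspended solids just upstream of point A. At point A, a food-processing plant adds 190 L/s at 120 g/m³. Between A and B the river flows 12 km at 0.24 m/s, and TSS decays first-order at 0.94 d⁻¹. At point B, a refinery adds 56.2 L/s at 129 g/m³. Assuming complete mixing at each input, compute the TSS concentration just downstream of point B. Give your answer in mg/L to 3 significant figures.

190 L/s = 0.19 m³/s.
After input A: C = (88·6.5 + 0.19·120) / 88.19 = 6.745 mg/L.
Over the 12 km reach to input B (t = 5e+04 s = 0.5787 d), decay gives C = 6.745·exp(−0.94·0.5787) = 3.915 mg/L.
56.2 L/s = 0.0562 m³/s.
After input B: C = (88.19·3.915 + 0.0562·129) / 88.25 = 3.994 mg/L.

3.99 mg/L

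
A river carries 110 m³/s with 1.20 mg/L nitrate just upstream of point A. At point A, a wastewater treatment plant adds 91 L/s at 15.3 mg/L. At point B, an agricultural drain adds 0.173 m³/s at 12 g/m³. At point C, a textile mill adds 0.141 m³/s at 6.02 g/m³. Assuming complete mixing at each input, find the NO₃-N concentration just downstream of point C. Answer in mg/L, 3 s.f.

91 L/s = 0.091 m³/s.
After input A: C = (110·1.2 + 0.091·15.3) / 110.1 = 1.212 mg/L.
After input B: C = (110.1·1.212 + 0.173·12) / 110.3 = 1.229 mg/L.
After input C: C = (110.3·1.229 + 0.141·6.02) / 110.4 = 1.235 mg/L.

1.23 mg/L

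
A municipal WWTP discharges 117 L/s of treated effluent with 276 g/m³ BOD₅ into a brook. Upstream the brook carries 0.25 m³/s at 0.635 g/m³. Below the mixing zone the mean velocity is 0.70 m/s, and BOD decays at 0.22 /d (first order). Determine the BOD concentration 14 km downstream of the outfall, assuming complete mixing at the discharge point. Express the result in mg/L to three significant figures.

84.0 mg/L

117 L/s = 0.117 m³/s.
After complete mixing, C₀ = (0.117·276 + 0.25·0.635) / 0.367 = 88.42 mg/L.
Travel time t = 1.4e+04 m / 0.70 m/s = 2e+04 s = 0.2315 d.
C = 88.42·exp(−0.22·0.2315) = 88.42·0.9503 = 84.03 mg/L.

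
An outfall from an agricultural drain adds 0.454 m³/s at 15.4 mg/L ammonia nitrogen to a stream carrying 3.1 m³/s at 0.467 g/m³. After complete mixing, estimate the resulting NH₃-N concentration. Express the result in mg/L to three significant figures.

2.37 mg/L

Conservation of mass across the mixing zone: C = (0.454·15.4 + 3.1·0.467) / (0.454 + 3.1) = 8.439/3.554 = 2.375 mg/L.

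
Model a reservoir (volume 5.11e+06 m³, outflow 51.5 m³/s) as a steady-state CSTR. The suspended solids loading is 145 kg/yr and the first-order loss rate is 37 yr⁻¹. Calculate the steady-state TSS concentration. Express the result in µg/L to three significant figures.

Outflow Q = 51.5 m³/s × 3.156e+07 s/yr = 1.625e+09 m³/yr.
Steady-state CSTR mass balance: W = Q·C + k·V·C, so C = W/(Q + kV).
Q + kV = 1.625e+09 + 37·5.11e+06 = 1.814e+09 m³/yr.
C = 145/1.814e+09 = 7.992e-08 kg/m³ = 7.992e-05 mg/L = 0.07992 µg/L.

0.0799 µg/L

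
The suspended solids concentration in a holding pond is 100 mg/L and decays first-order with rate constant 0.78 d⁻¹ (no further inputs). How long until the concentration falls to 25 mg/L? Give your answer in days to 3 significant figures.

1.78 d

t = ln(C₀/C)/k = ln(100/25)/0.78 = 1.386/0.78 = 1.777 d.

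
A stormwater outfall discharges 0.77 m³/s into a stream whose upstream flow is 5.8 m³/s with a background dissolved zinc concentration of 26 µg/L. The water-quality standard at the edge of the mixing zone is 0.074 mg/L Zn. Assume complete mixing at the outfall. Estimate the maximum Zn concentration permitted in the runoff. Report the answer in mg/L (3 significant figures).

0.436 mg/L

26 µg/L = 0.026 mg/L.
Mass balance: 0.074·6.57 = 0.77·Cₑ + 5.8·0.026.
Cₑ = (0.4862 − 0.1508) / 0.77 = 0.4356 mg/L.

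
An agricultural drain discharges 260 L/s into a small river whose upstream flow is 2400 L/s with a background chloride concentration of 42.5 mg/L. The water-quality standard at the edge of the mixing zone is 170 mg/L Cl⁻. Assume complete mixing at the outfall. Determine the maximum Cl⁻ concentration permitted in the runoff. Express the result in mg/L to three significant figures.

1350 mg/L

260 L/s = 0.26 m³/s.
2400 L/s = 2.4 m³/s.
Mass balance: 170·2.66 = 0.26·Cₑ + 2.4·42.5.
Cₑ = (452.2 − 102) / 0.26 = 1347 mg/L.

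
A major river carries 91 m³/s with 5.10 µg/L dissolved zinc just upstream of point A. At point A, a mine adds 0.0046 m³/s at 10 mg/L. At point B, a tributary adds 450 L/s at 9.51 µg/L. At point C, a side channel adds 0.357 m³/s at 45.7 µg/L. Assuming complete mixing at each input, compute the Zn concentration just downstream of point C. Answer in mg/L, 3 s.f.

5.10 µg/L = 0.0051 mg/L.
After input A: C = (91·0.0051 + 0.0046·10) / 91 = 0.005605 mg/L.
450 L/s = 0.45 m³/s.
9.51 µg/L = 0.00951 mg/L.
After input B: C = (91·0.005605 + 0.45·0.00951) / 91.45 = 0.005624 mg/L.
45.7 µg/L = 0.0457 mg/L.
After input C: C = (91.45·0.005624 + 0.357·0.0457) / 91.81 = 0.00578 mg/L.

0.00578 mg/L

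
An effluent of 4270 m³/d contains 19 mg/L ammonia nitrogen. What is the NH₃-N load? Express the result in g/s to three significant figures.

0.939 g/s

4270 m³/d = 0.04942 m³/s.
Mass flux = Q·C = 0.04942 m³/s × 19 g/m³ = 0.939 g/s.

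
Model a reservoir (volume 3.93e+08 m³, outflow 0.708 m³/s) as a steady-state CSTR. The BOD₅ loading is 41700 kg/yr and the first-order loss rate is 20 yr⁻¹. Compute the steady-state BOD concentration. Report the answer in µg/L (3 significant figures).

Outflow Q = 0.708 m³/s × 3.156e+07 s/yr = 2.234e+07 m³/yr.
Steady-state CSTR mass balance: W = Q·C + k·V·C, so C = W/(Q + kV).
Q + kV = 2.234e+07 + 20·3.93e+08 = 7.882e+09 m³/yr.
C = 41700/7.882e+09 = 5.29e-06 kg/m³ = 0.00529 mg/L = 5.29 µg/L.

5.29 µg/L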